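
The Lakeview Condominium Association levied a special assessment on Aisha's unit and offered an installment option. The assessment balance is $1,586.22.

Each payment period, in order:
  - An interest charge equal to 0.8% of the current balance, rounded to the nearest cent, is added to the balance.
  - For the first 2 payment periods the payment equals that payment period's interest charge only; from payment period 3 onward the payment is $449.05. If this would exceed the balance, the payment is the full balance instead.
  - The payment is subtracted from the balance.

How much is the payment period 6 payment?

$268.77

Payment period 1: $1,586.22 +$12.69 interest = $1,598.91; pay $12.69 → $1,586.22
Payment period 2: $1,586.22 +$12.69 interest = $1,598.91; pay $12.69 → $1,586.22
Payment period 3: $1,586.22 +$12.69 interest = $1,598.91; pay $449.05 → $1,149.86
Payment period 4: $1,149.86 +$9.20 interest = $1,159.06; pay $449.05 → $710.01
Payment period 5: $710.01 +$5.68 interest = $715.69; pay $449.05 → $266.64
Payment period 6: $266.64 +$2.13 interest = $268.77; pay $268.77 → $0.00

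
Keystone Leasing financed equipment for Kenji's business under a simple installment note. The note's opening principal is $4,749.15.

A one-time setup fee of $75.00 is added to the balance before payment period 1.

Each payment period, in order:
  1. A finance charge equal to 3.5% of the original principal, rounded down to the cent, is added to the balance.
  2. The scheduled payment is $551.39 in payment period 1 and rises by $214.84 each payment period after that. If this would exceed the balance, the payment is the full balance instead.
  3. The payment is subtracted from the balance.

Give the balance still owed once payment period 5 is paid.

# | Opening | Interest | Payment | End bal
1 | $4,824.15 | $166.22 | $551.39 | $4,438.98
2 | $4,438.98 | $166.22 | $766.23 | $3,838.97
3 | $3,838.97 | $166.22 | $981.07 | $3,024.12
4 | $3,024.12 | $166.22 | $1,195.91 | $1,994.43
5 | $1,994.43 | $166.22 | $1,410.75 | $749.90

$749.90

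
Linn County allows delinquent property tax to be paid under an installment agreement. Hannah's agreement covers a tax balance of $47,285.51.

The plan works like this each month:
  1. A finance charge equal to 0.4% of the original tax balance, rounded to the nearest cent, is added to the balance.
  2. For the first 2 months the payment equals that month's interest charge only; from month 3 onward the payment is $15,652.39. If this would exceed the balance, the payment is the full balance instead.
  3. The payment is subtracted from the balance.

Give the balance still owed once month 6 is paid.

Month 1: opening $47,285.51; interest $189.14 → $47,474.65; payment $189.14; balance $47,285.51
Month 2: opening $47,285.51; interest $189.14 → $47,474.65; payment $189.14; balance $47,285.51
Month 3: opening $47,285.51; interest $189.14 → $47,474.65; payment $15,652.39; balance $31,822.26
Month 4: opening $31,822.26; interest $189.14 → $32,011.40; payment $15,652.39; balance $16,359.01
Month 5: opening $16,359.01; interest $189.14 → $16,548.15; payment $15,652.39; balance $895.76
Month 6: opening $895.76; interest $189.14 → $1,084.90; payment $1,084.90; balance $0.00

$0.00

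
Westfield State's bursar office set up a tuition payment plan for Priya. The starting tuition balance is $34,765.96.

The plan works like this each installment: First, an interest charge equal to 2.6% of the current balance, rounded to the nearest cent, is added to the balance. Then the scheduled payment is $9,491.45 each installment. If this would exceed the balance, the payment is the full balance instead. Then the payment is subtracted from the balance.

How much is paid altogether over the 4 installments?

Installment 1: opening $34,765.96; interest $903.91 → $35,669.87; payment $9,491.45; balance $26,178.42
Installment 2: opening $26,178.42; interest $680.64 → $26,859.06; payment $9,491.45; balance $17,367.61
Installment 3: opening $17,367.61; interest $451.56 → $17,819.17; payment $9,491.45; balance $8,327.72
Installment 4: opening $8,327.72; interest $216.52 → $8,544.24; payment $8,544.24; balance $0.00
Total paid: $37,018.59

$37,018.59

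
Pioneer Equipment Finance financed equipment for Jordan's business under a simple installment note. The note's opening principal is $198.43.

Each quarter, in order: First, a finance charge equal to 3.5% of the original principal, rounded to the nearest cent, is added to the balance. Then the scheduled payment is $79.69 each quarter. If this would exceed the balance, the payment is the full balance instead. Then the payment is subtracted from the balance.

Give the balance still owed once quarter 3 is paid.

Quarter 1: opening $198.43; interest $6.95 → $205.38; payment $79.69; balance $125.69
Quarter 2: opening $125.69; interest $6.95 → $132.64; payment $79.69; balance $52.95
Quarter 3: opening $52.95; interest $6.95 → $59.90; payment $59.90; balance $0.00

$0.00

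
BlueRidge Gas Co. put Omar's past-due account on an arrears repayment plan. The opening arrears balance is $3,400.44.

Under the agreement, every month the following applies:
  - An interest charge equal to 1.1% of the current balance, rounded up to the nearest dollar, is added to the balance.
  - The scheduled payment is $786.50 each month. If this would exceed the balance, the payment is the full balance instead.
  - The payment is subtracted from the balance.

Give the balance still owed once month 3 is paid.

$1,129.94

Month 1: opening $3,400.44; interest $38.00 → $3,438.44; payment $786.50; balance $2,651.94
Month 2: opening $2,651.94; interest $30.00 → $2,681.94; payment $786.50; balance $1,895.44
Month 3: opening $1,895.44; interest $21.00 → $1,916.44; payment $786.50; balance $1,129.94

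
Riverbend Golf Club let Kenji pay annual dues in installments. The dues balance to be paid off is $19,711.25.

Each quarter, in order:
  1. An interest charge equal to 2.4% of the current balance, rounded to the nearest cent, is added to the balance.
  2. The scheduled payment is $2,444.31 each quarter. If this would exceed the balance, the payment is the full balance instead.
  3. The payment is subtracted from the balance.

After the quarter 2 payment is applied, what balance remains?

Quarter 1: opening $19,711.25; interest $473.07 → $20,184.32; payment $2,444.31; balance $17,740.01
Quarter 2: opening $17,740.01; interest $425.76 → $18,165.77; payment $2,444.31; balance $15,721.46

$15,721.46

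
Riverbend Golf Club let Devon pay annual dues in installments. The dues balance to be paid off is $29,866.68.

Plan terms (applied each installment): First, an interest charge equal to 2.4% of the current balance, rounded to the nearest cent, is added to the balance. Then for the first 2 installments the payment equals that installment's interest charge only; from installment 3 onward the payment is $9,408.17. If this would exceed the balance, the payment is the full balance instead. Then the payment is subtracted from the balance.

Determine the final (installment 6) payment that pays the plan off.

$3,237.67

Installment 1: opening $29,866.68; interest $716.80 → $30,583.48; payment $716.80; balance $29,866.68
Installment 2: opening $29,866.68; interest $716.80 → $30,583.48; payment $716.80; balance $29,866.68
Installment 3: opening $29,866.68; interest $716.80 → $30,583.48; payment $9,408.17; balance $21,175.31
Installment 4: opening $21,175.31; interest $508.21 → $21,683.52; payment $9,408.17; balance $12,275.35
Installment 5: opening $12,275.35; interest $294.61 → $12,569.96; payment $9,408.17; balance $3,161.79
Installment 6: opening $3,161.79; interest $75.88 → $3,237.67; payment $3,237.67; balance $0.00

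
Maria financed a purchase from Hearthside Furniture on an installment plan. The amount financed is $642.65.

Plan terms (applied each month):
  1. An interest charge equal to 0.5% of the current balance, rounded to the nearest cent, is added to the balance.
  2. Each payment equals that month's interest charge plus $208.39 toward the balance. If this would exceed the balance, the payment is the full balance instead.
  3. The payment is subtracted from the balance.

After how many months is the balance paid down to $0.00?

4

Month 1: opening $642.65; interest $3.21 → $645.86; payment $211.60; balance $434.26
Month 2: opening $434.26; interest $2.17 → $436.43; payment $210.56; balance $225.87
Month 3: opening $225.87; interest $1.13 → $227.00; payment $209.52; balance $17.48
Month 4: opening $17.48; interest $0.09 → $17.57; payment $17.57; balance $0.00
Balance reaches $0.00 in month 4.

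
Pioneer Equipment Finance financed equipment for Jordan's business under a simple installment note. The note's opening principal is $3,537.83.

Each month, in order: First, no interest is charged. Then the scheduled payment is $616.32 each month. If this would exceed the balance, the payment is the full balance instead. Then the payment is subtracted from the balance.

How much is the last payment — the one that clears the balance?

$456.23

Month 1: $3,537.83 − $616.32 → $2,921.51
Month 2: $2,921.51 − $616.32 → $2,305.19
Month 3: $2,305.19 − $616.32 → $1,688.87
Month 4: $1,688.87 − $616.32 → $1,072.55
Month 5: $1,072.55 − $616.32 → $456.23
Month 6: $456.23 − $456.23 → $0.00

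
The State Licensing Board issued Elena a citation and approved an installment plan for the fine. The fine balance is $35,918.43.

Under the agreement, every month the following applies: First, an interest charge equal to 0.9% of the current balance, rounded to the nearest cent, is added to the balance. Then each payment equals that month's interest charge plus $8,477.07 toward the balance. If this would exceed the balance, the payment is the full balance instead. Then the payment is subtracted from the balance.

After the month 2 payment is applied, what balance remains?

$18,964.29

Month 1: opening $35,918.43; interest $323.27 → $36,241.70; payment $8,800.34; balance $27,441.36
Month 2: opening $27,441.36; interest $246.97 → $27,688.33; payment $8,724.04; balance $18,964.29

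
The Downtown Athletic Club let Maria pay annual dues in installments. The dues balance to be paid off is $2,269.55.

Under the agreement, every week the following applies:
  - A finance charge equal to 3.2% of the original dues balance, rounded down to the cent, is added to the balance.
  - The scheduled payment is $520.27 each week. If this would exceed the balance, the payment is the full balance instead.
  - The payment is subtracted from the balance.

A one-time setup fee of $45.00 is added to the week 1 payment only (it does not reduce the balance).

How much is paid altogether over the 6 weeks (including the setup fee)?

Week 1: opening $2,269.55; interest $72.62 → $2,342.17; payment $520.27 (+ $45.00 fee); balance $1,821.90
Week 2: opening $1,821.90; interest $72.62 → $1,894.52; payment $520.27; balance $1,374.25
Week 3: opening $1,374.25; interest $72.62 → $1,446.87; payment $520.27; balance $926.60
Week 4: opening $926.60; interest $72.62 → $999.22; payment $520.27; balance $478.95
Week 5: opening $478.95; interest $72.62 → $551.57; payment $520.27; balance $31.30
Week 6: opening $31.30; interest $72.62 → $103.92; payment $103.92; balance $0.00
Total paid: $2,750.27

$2,750.27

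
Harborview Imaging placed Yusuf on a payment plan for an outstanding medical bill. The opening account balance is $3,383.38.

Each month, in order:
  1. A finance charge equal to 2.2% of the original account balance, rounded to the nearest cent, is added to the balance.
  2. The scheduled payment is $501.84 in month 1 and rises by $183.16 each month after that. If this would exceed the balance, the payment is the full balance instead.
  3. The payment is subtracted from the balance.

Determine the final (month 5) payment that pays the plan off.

$649.21

Month 1: opening $3,383.38; interest $74.43 → $3,457.81; payment $501.84; balance $2,955.97
Month 2: opening $2,955.97; interest $74.43 → $3,030.40; payment $685.00; balance $2,345.40
Month 3: opening $2,345.40; interest $74.43 → $2,419.83; payment $868.16; balance $1,551.67
Month 4: opening $1,551.67; interest $74.43 → $1,626.10; payment $1,051.32; balance $574.78
Month 5: opening $574.78; interest $74.43 → $649.21; payment $649.21; balance $0.00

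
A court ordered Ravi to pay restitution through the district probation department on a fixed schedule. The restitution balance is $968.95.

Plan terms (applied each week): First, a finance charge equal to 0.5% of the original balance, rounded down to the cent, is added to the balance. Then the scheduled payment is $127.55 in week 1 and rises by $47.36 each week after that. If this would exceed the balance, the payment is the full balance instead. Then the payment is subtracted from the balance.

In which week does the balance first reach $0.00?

5

Week 1: opening $968.95; interest $4.84 → $973.79; payment $127.55; balance $846.24
Week 2: opening $846.24; interest $4.84 → $851.08; payment $174.91; balance $676.17
Week 3: opening $676.17; interest $4.84 → $681.01; payment $222.27; balance $458.74
Week 4: opening $458.74; interest $4.84 → $463.58; payment $269.63; balance $193.95
Week 5: opening $193.95; interest $4.84 → $198.79; payment $198.79; balance $0.00
Balance reaches $0.00 in week 5.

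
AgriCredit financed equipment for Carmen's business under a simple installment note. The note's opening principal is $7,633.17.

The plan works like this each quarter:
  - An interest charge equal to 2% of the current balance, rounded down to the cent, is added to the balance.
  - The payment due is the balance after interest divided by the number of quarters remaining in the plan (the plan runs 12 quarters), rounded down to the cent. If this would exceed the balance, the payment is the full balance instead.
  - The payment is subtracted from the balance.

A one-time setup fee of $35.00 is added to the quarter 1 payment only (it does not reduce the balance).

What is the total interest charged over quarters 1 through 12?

$1,068.80

Quarter 1: opening $7,633.17; interest $152.66 → $7,785.83; payment $648.81 (+ $35.00 fee); balance $7,137.02
Quarter 2: opening $7,137.02; interest $142.74 → $7,279.76; payment $661.79; balance $6,617.97
Quarter 3: opening $6,617.97; interest $132.35 → $6,750.32; payment $675.03; balance $6,075.29
Quarter 4: opening $6,075.29; interest $121.50 → $6,196.79; payment $688.53; balance $5,508.26
Quarter 5: opening $5,508.26; interest $110.16 → $5,618.42; payment $702.30; balance $4,916.12
Quarter 6: opening $4,916.12; interest $98.32 → $5,014.44; payment $716.34; balance $4,298.10
Quarter 7: opening $4,298.10; interest $85.96 → $4,384.06; payment $730.67; balance $3,653.39
Quarter 8: opening $3,653.39; interest $73.06 → $3,726.45; payment $745.29; balance $2,981.16
Quarter 9: opening $2,981.16; interest $59.62 → $3,040.78; payment $760.19; balance $2,280.59
Quarter 10: opening $2,280.59; interest $45.61 → $2,326.20; payment $775.40; balance $1,550.80
Quarter 11: opening $1,550.80; interest $31.01 → $1,581.81; payment $790.90; balance $790.91
Quarter 12: opening $790.91; interest $15.81 → $806.72; payment $806.72; balance $0.00
Total interest: $152.66 + $142.74 + $132.35 + $121.50 + $110.16 + $98.32 + $85.96 + $73.06 + $59.62 + $45.61 + $31.01 + $15.81 = $1,068.80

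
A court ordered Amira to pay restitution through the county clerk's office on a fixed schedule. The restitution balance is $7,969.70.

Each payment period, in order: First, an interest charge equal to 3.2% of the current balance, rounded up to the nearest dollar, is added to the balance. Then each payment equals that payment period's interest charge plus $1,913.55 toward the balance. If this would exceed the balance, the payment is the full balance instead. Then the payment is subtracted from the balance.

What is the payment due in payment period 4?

$1,985.55

# | Opening | Interest | Payment | End bal
1 | $7,969.70 | $256.00 | $2,169.55 | $6,056.15
2 | $6,056.15 | $194.00 | $2,107.55 | $4,142.60
3 | $4,142.60 | $133.00 | $2,046.55 | $2,229.05
4 | $2,229.05 | $72.00 | $1,985.55 | $315.50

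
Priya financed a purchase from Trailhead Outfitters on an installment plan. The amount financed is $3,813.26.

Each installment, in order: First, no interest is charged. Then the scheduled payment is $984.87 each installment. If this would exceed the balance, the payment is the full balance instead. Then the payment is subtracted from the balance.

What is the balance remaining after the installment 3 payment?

$858.65

Installment 1: $3,813.26 − $984.87 → $2,828.39
Installment 2: $2,828.39 − $984.87 → $1,843.52
Installment 3: $1,843.52 − $984.87 → $858.65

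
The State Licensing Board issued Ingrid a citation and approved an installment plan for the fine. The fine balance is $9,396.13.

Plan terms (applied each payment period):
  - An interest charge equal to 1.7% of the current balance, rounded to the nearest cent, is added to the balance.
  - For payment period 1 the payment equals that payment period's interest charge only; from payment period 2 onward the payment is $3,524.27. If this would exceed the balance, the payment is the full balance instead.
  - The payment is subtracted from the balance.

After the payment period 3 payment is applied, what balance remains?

$2,609.86

Payment period 1: $9,396.13 +$159.73 interest = $9,555.86; pay $159.73 → $9,396.13
Payment period 2: $9,396.13 +$159.73 interest = $9,555.86; pay $3,524.27 → $6,031.59
Payment period 3: $6,031.59 +$102.54 interest = $6,134.13; pay $3,524.27 → $2,609.86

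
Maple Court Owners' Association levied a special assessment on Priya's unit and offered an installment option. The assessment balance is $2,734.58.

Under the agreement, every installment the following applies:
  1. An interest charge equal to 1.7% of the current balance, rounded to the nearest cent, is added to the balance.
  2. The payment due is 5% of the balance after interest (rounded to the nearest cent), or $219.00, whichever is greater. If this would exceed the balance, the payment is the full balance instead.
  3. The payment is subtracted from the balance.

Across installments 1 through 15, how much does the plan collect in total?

$3,100.08

Installment 1: $2,734.58 +$46.49 interest = $2,781.07; pay $219.00 → $2,562.07
Installment 2: $2,562.07 +$43.56 interest = $2,605.63; pay $219.00 → $2,386.63
Installment 3: $2,386.63 +$40.57 interest = $2,427.20; pay $219.00 → $2,208.20
Installment 4: $2,208.20 +$37.54 interest = $2,245.74; pay $219.00 → $2,026.74
Installment 5: $2,026.74 +$34.45 interest = $2,061.19; pay $219.00 → $1,842.19
Installment 6: $1,842.19 +$31.32 interest = $1,873.51; pay $219.00 → $1,654.51
Installment 7: $1,654.51 +$28.13 interest = $1,682.64; pay $219.00 → $1,463.64
Installment 8: $1,463.64 +$24.88 interest = $1,488.52; pay $219.00 → $1,269.52
Installment 9: $1,269.52 +$21.58 interest = $1,291.10; pay $219.00 → $1,072.10
Installment 10: $1,072.10 +$18.23 interest = $1,090.33; pay $219.00 → $871.33
Installment 11: $871.33 +$14.81 interest = $886.14; pay $219.00 → $667.14
Installment 12: $667.14 +$11.34 interest = $678.48; pay $219.00 → $459.48
Installment 13: $459.48 +$7.81 interest = $467.29; pay $219.00 → $248.29
Installment 14: $248.29 +$4.22 interest = $252.51; pay $219.00 → $33.51
Installment 15: $33.51 +$0.57 interest = $34.08; pay $34.08 → $0.00
Total paid: $3,100.08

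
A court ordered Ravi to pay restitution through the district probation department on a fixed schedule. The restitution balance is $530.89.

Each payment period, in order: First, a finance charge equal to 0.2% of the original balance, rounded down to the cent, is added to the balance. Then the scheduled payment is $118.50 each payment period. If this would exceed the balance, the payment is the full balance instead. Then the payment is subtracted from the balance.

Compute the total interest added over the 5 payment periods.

Payment period 1: opening $530.89; interest $1.06 → $531.95; payment $118.50; balance $413.45
Payment period 2: opening $413.45; interest $1.06 → $414.51; payment $118.50; balance $296.01
Payment period 3: opening $296.01; interest $1.06 → $297.07; payment $118.50; balance $178.57
Payment period 4: opening $178.57; interest $1.06 → $179.63; payment $118.50; balance $61.13
Payment period 5: opening $61.13; interest $1.06 → $62.19; payment $62.19; balance $0.00
Total interest: $1.06 + $1.06 + $1.06 + $1.06 + $1.06 = $5.30

$5.30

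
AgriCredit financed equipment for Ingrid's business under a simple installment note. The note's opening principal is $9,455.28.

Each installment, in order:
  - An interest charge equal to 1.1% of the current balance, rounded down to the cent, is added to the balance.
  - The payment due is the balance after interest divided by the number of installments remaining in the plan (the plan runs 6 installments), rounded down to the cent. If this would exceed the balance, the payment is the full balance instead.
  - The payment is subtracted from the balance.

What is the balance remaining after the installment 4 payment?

$3,292.74

Installment 1: $9,455.28 +$104.00 interest = $9,559.28; pay $1,593.21 → $7,966.07
Installment 2: $7,966.07 +$87.62 interest = $8,053.69; pay $1,610.73 → $6,442.96
Installment 3: $6,442.96 +$70.87 interest = $6,513.83; pay $1,628.45 → $4,885.38
Installment 4: $4,885.38 +$53.73 interest = $4,939.11; pay $1,646.37 → $3,292.74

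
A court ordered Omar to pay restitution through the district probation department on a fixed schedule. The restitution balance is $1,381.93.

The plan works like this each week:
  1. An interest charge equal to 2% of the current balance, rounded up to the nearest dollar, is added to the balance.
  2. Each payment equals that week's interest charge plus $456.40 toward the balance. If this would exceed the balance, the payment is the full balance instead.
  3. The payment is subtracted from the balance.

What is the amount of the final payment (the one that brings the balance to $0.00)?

# | Opening | Interest | Payment | End bal
1 | $1,381.93 | $28.00 | $484.40 | $925.53
2 | $925.53 | $19.00 | $475.40 | $469.13
3 | $469.13 | $10.00 | $466.40 | $12.73
4 | $12.73 | $1.00 | $13.73 | $0.00

$13.73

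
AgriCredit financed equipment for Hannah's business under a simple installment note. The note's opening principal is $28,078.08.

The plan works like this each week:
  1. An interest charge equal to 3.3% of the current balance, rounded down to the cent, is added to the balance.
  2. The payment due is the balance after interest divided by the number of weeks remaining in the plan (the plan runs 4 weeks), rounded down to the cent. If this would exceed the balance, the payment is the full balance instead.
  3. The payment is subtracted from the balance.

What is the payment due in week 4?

$7,992.97

Week 1: $28,078.08 +$926.57 interest = $29,004.65; pay $7,251.16 → $21,753.49
Week 2: $21,753.49 +$717.86 interest = $22,471.35; pay $7,490.45 → $14,980.90
Week 3: $14,980.90 +$494.36 interest = $15,475.26; pay $7,737.63 → $7,737.63
Week 4: $7,737.63 +$255.34 interest = $7,992.97; pay $7,992.97 → $0.00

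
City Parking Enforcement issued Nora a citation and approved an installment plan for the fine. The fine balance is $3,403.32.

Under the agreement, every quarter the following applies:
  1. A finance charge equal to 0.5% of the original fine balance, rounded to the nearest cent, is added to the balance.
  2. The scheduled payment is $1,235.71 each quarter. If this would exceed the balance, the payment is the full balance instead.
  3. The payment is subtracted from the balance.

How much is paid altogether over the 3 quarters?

$3,454.38

Quarter 1: opening $3,403.32; interest $17.02 → $3,420.34; payment $1,235.71; balance $2,184.63
Quarter 2: opening $2,184.63; interest $17.02 → $2,201.65; payment $1,235.71; balance $965.94
Quarter 3: opening $965.94; interest $17.02 → $982.96; payment $982.96; balance $0.00
Total paid: $3,454.38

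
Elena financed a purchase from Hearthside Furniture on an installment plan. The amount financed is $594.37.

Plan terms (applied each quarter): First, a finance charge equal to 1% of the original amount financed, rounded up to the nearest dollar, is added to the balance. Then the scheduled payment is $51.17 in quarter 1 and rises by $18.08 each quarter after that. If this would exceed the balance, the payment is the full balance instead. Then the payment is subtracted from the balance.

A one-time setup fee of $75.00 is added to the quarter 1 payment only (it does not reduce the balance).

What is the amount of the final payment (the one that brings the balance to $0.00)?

$58.15

Quarter 1: opening $594.37; interest $6.00 → $600.37; payment $51.17 (+ $75.00 fee); balance $549.20
Quarter 2: opening $549.20; interest $6.00 → $555.20; payment $69.25; balance $485.95
Quarter 3: opening $485.95; interest $6.00 → $491.95; payment $87.33; balance $404.62
Quarter 4: opening $404.62; interest $6.00 → $410.62; payment $105.41; balance $305.21
Quarter 5: opening $305.21; interest $6.00 → $311.21; payment $123.49; balance $187.72
Quarter 6: opening $187.72; interest $6.00 → $193.72; payment $141.57; balance $52.15
Quarter 7: opening $52.15; interest $6.00 → $58.15; payment $58.15; balance $0.00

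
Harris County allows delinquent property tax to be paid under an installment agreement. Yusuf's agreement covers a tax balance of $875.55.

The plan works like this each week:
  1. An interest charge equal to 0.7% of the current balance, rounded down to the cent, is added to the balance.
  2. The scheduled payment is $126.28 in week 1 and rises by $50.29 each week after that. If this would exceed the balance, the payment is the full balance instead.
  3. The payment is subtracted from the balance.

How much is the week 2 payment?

Week 1: opening $875.55; interest $6.12 → $881.67; payment $126.28; balance $755.39
Week 2: opening $755.39; interest $5.28 → $760.67; payment $176.57; balance $584.10

$176.57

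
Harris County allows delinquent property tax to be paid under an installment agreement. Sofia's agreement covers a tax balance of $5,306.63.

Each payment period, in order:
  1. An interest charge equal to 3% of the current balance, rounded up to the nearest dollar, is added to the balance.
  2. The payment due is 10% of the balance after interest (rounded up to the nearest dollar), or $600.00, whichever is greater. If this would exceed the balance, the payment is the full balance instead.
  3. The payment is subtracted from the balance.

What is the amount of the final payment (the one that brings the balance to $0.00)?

$265.63

Payment period 1: $5,306.63 +$160.00 interest = $5,466.63; pay $600.00 → $4,866.63
Payment period 2: $4,866.63 +$146.00 interest = $5,012.63; pay $600.00 → $4,412.63
Payment period 3: $4,412.63 +$133.00 interest = $4,545.63; pay $600.00 → $3,945.63
Payment period 4: $3,945.63 +$119.00 interest = $4,064.63; pay $600.00 → $3,464.63
Payment period 5: $3,464.63 +$104.00 interest = $3,568.63; pay $600.00 → $2,968.63
Payment period 6: $2,968.63 +$90.00 interest = $3,058.63; pay $600.00 → $2,458.63
Payment period 7: $2,458.63 +$74.00 interest = $2,532.63; pay $600.00 → $1,932.63
Payment period 8: $1,932.63 +$58.00 interest = $1,990.63; pay $600.00 → $1,390.63
Payment period 9: $1,390.63 +$42.00 interest = $1,432.63; pay $600.00 → $832.63
Payment period 10: $832.63 +$25.00 interest = $857.63; pay $600.00 → $257.63
Payment period 11: $257.63 +$8.00 interest = $265.63; pay $265.63 → $0.00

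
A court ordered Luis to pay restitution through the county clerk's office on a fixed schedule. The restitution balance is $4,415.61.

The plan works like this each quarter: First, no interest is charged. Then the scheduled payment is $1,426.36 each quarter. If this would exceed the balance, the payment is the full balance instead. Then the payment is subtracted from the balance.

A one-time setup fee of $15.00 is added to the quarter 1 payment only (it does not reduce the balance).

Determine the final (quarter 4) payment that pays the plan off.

$136.53

# | Opening | Payment | Fee | End bal
1 | $4,415.61 | $1,426.36 | $15.00 | $2,989.25
2 | $2,989.25 | $1,426.36 | — | $1,562.89
3 | $1,562.89 | $1,426.36 | — | $136.53
4 | $136.53 | $136.53 | — | $0.00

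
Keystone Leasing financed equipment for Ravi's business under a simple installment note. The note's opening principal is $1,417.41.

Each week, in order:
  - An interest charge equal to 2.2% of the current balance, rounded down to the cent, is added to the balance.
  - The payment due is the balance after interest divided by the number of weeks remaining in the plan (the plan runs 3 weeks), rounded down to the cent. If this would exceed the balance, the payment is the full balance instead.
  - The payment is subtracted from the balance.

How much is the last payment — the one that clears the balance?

# | Opening | Interest | Payment | End bal
1 | $1,417.41 | $31.18 | $482.86 | $965.73
2 | $965.73 | $21.24 | $493.48 | $493.49
3 | $493.49 | $10.85 | $504.34 | $0.00

$504.34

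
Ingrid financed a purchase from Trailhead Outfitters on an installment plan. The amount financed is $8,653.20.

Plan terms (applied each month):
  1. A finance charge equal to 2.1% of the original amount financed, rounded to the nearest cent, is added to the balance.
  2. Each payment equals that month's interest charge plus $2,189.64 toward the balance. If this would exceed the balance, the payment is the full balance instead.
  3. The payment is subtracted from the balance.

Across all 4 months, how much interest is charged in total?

$726.88

Month 1: opening $8,653.20; interest $181.72 → $8,834.92; payment $2,371.36; balance $6,463.56
Month 2: opening $6,463.56; interest $181.72 → $6,645.28; payment $2,371.36; balance $4,273.92
Month 3: opening $4,273.92; interest $181.72 → $4,455.64; payment $2,371.36; balance $2,084.28
Month 4: opening $2,084.28; interest $181.72 → $2,266.00; payment $2,266.00; balance $0.00
Total interest: $181.72 + $181.72 + $181.72 + $181.72 = $726.88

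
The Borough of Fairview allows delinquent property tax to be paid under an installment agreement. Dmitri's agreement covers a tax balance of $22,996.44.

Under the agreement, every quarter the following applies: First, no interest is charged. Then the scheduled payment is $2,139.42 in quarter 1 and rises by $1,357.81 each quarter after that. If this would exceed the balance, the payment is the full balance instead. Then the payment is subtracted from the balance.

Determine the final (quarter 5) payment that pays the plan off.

$6,291.90

Quarter 1: opening $22,996.44; payment $2,139.42; balance $20,857.02
Quarter 2: opening $20,857.02; payment $3,497.23; balance $17,359.79
Quarter 3: opening $17,359.79; payment $4,855.04; balance $12,504.75
Quarter 4: opening $12,504.75; payment $6,212.85; balance $6,291.90
Quarter 5: opening $6,291.90; payment $6,291.90; balance $0.00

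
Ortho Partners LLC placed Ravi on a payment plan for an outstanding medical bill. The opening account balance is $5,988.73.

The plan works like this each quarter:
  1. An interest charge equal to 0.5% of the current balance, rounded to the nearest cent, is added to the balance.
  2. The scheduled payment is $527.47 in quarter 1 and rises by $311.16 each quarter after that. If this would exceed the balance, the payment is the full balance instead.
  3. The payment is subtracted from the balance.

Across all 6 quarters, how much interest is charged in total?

$110.86

Quarter 1: opening $5,988.73; interest $29.94 → $6,018.67; payment $527.47; balance $5,491.20
Quarter 2: opening $5,491.20; interest $27.46 → $5,518.66; payment $838.63; balance $4,680.03
Quarter 3: opening $4,680.03; interest $23.40 → $4,703.43; payment $1,149.79; balance $3,553.64
Quarter 4: opening $3,553.64; interest $17.77 → $3,571.41; payment $1,460.95; balance $2,110.46
Quarter 5: opening $2,110.46; interest $10.55 → $2,121.01; payment $1,772.11; balance $348.90
Quarter 6: opening $348.90; interest $1.74 → $350.64; payment $350.64; balance $0.00
Total interest: $29.94 + $27.46 + $23.40 + $17.77 + $10.55 + $1.74 = $110.86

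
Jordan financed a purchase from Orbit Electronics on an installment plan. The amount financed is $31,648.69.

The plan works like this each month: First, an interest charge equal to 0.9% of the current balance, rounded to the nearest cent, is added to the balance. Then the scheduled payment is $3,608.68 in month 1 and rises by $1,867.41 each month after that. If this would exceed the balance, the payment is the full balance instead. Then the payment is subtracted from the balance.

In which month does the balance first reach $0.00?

Month 1: opening $31,648.69; interest $284.84 → $31,933.53; payment $3,608.68; balance $28,324.85
Month 2: opening $28,324.85; interest $254.92 → $28,579.77; payment $5,476.09; balance $23,103.68
Month 3: opening $23,103.68; interest $207.93 → $23,311.61; payment $7,343.50; balance $15,968.11
Month 4: opening $15,968.11; interest $143.71 → $16,111.82; payment $9,210.91; balance $6,900.91
Month 5: opening $6,900.91; interest $62.11 → $6,963.02; payment $6,963.02; balance $0.00
Balance reaches $0.00 in month 5.

5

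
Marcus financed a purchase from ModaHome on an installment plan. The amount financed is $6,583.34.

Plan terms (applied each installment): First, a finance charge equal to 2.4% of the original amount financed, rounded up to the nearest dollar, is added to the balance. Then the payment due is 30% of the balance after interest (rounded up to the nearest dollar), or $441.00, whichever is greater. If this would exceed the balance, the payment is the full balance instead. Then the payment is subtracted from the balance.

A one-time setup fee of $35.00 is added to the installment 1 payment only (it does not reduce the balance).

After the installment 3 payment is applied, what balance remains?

$2,500.34

Installment 1: opening $6,583.34; interest $159.00 → $6,742.34; payment $2,023.00 (+ $35.00 fee); balance $4,719.34
Installment 2: opening $4,719.34; interest $159.00 → $4,878.34; payment $1,464.00; balance $3,414.34
Installment 3: opening $3,414.34; interest $159.00 → $3,573.34; payment $1,073.00; balance $2,500.34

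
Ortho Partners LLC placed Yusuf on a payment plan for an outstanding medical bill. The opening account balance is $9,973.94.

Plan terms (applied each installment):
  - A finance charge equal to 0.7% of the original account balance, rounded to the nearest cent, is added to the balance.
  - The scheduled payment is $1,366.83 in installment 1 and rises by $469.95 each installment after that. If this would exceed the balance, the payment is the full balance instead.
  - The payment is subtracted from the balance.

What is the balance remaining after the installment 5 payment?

Installment 1: opening $9,973.94; interest $69.82 → $10,043.76; payment $1,366.83; balance $8,676.93
Installment 2: opening $8,676.93; interest $69.82 → $8,746.75; payment $1,836.78; balance $6,909.97
Installment 3: opening $6,909.97; interest $69.82 → $6,979.79; payment $2,306.73; balance $4,673.06
Installment 4: opening $4,673.06; interest $69.82 → $4,742.88; payment $2,776.68; balance $1,966.20
Installment 5: opening $1,966.20; interest $69.82 → $2,036.02; payment $2,036.02; balance $0.00

$0.00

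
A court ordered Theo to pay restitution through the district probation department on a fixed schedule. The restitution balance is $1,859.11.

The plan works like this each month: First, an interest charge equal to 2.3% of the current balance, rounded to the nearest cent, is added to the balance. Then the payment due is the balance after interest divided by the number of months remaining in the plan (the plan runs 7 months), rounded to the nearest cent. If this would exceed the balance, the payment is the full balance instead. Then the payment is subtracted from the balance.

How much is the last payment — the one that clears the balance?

$311.41

Month 1: $1,859.11 +$42.76 interest = $1,901.87; pay $271.70 → $1,630.17
Month 2: $1,630.17 +$37.49 interest = $1,667.66; pay $277.94 → $1,389.72
Month 3: $1,389.72 +$31.96 interest = $1,421.68; pay $284.34 → $1,137.34
Month 4: $1,137.34 +$26.16 interest = $1,163.50; pay $290.88 → $872.62
Month 5: $872.62 +$20.07 interest = $892.69; pay $297.56 → $595.13
Month 6: $595.13 +$13.69 interest = $608.82; pay $304.41 → $304.41
Month 7: $304.41 +$7.00 interest = $311.41; pay $311.41 → $0.00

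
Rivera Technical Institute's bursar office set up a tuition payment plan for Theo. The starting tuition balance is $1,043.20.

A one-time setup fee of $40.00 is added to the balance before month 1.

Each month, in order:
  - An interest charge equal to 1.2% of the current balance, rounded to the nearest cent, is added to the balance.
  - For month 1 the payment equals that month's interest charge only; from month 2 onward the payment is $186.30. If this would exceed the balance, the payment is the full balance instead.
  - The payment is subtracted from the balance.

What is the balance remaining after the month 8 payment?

Month 1: opening $1,083.20; interest $13.00 → $1,096.20; payment $13.00; balance $1,083.20
Month 2: opening $1,083.20; interest $13.00 → $1,096.20; payment $186.30; balance $909.90
Month 3: opening $909.90; interest $10.92 → $920.82; payment $186.30; balance $734.52
Month 4: opening $734.52; interest $8.81 → $743.33; payment $186.30; balance $557.03
Month 5: opening $557.03; interest $6.68 → $563.71; payment $186.30; balance $377.41
Month 6: opening $377.41; interest $4.53 → $381.94; payment $186.30; balance $195.64
Month 7: opening $195.64; interest $2.35 → $197.99; payment $186.30; balance $11.69
Month 8: opening $11.69; interest $0.14 → $11.83; payment $11.83; balance $0.00

$0.00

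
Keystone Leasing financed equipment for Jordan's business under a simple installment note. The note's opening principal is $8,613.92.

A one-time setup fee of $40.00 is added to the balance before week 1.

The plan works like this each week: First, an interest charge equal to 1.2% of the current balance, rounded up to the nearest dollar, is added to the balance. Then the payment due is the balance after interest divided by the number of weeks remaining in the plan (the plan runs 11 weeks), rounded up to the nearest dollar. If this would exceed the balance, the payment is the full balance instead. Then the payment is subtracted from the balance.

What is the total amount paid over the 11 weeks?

$9,309.92

# | Opening | Interest | Payment | End bal
1 | $8,653.92 | $104.00 | $797.00 | $7,960.92
2 | $7,960.92 | $96.00 | $806.00 | $7,250.92
3 | $7,250.92 | $88.00 | $816.00 | $6,522.92
4 | $6,522.92 | $79.00 | $826.00 | $5,775.92
5 | $5,775.92 | $70.00 | $836.00 | $5,009.92
6 | $5,009.92 | $61.00 | $846.00 | $4,224.92
7 | $4,224.92 | $51.00 | $856.00 | $3,419.92
8 | $3,419.92 | $42.00 | $866.00 | $2,595.92
9 | $2,595.92 | $32.00 | $876.00 | $1,751.92
10 | $1,751.92 | $22.00 | $887.00 | $886.92
11 | $886.92 | $11.00 | $897.92 | $0.00
Total paid: $9,309.92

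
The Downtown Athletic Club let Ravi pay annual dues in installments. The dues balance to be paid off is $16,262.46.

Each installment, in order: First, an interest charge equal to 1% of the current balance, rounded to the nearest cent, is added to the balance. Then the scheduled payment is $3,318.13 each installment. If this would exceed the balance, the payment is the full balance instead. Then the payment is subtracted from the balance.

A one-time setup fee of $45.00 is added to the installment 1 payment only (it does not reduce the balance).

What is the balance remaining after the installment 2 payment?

$9,919.89

Installment 1: $16,262.46 +$162.62 interest = $16,425.08; pay $3,318.13 (+ $45.00 fee) → $13,106.95
Installment 2: $13,106.95 +$131.07 interest = $13,238.02; pay $3,318.13 → $9,919.89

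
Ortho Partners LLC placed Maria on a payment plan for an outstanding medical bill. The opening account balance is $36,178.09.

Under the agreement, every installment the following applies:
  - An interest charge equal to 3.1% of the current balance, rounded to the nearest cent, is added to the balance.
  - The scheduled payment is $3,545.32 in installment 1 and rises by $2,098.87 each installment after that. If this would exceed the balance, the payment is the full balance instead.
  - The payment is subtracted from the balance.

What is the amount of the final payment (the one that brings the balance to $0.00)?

$1,685.23

Installment 1: opening $36,178.09; interest $1,121.52 → $37,299.61; payment $3,545.32; balance $33,754.29
Installment 2: opening $33,754.29; interest $1,046.38 → $34,800.67; payment $5,644.19; balance $29,156.48
Installment 3: opening $29,156.48; interest $903.85 → $30,060.33; payment $7,743.06; balance $22,317.27
Installment 4: opening $22,317.27; interest $691.84 → $23,009.11; payment $9,841.93; balance $13,167.18
Installment 5: opening $13,167.18; interest $408.18 → $13,575.36; payment $11,940.80; balance $1,634.56
Installment 6: opening $1,634.56; interest $50.67 → $1,685.23; payment $1,685.23; balance $0.00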